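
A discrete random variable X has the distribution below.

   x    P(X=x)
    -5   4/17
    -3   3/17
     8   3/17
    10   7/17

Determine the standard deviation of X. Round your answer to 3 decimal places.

6.732

E[X] = 65/17, E[X²] = 1019/17
Var(X) = E[X²] − (E[X])² = 1019/17 − 4225/289 = 13098/289
SD(X) = √(13098/289) ≈ 6.732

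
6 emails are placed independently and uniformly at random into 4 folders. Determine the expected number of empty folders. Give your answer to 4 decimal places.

0.7119

Let Xⱼ=1 if folder j is empty. P(Xⱼ=1) = ((4-1)/4)^6 = 729/4096.
By linearity, E[#empty] = 4·729/4096 = 729/1024.
≈ 0.7119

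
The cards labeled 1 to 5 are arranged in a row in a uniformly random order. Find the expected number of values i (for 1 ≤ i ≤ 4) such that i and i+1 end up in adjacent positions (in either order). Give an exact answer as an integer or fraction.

8/5

For each i ∈ {1,…,4}, let Xᵢ = 1 if i and i+1 are adjacent. P(Xᵢ=1) = 2·(5−1)!/5! = 2/5.
By linearity, E[ΣXᵢ] = (4)·(2/5) = 8/5.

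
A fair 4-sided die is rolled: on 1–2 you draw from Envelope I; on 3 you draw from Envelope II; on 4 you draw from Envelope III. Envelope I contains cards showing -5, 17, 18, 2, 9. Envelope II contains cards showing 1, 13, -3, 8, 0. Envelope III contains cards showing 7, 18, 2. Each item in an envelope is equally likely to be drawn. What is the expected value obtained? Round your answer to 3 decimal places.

E[X | Envelope I] = (-5 + 17 + 18 + 2 + 9)/5 = 41/5
E[X | Envelope II] = (1 + 13 − 3 + 8 + 0)/5 = 19/5
E[X | Envelope III] = (7 + 18 + 2)/3 = 9
E[X] = (1/2)·41/5 + (1/4)·19/5 + (1/4)·9 = 73/10 ≈ 7.300

7.300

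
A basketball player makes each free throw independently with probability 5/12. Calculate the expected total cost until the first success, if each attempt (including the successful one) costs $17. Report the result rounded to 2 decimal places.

$40.80

E[#attempts] = 1/p = 12/5; E[cost] = 17·12/5 = 204/5.
≈ 40.80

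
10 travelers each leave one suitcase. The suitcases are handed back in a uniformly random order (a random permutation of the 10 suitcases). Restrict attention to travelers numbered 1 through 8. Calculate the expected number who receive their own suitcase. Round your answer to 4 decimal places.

Let Xᵢ = 1 if person i gets their own suitcase. For each i, P(Xᵢ=1) = 1/10.
By linearity of expectation, E[X₁+…+X_8] = 8·(1/10) = 4/5.
≈ 0.8000

0.8000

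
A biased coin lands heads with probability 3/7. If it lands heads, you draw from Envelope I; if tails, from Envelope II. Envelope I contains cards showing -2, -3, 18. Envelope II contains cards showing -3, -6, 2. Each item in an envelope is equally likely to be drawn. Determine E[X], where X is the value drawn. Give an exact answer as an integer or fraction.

E[X | Envelope I] = (-2 − 3 + 18)/3 = 13/3
E[X | Envelope II] = (-3 − 6 + 2)/3 = -7/3
E[X] = (3/7)·13/3 + (4/7)·(-7/3) = 11/21

11/21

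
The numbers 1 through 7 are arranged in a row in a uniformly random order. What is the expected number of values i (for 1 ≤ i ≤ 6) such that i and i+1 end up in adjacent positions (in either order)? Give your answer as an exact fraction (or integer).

For each i ∈ {1,…,6}, let Xᵢ = 1 if i and i+1 are adjacent. P(Xᵢ=1) = 2·(7−1)!/7! = 2/7.
By linearity, E[ΣXᵢ] = (6)·(2/7) = 12/7.

12/7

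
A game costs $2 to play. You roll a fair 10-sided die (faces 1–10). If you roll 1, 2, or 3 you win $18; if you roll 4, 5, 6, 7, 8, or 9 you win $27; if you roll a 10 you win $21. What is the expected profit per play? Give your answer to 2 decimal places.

E[payout] = (3/10)·18 + (1/10)·21 + (3/5)·27 = 237/10
Expected profit = 237/10 − 2 = 217/10 ≈ $21.70

$21.70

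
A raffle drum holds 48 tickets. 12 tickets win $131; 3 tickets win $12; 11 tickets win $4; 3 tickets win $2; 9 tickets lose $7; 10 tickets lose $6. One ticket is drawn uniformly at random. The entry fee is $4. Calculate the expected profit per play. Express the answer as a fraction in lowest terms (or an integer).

E[payout] = (12/48)·131 + (3/48)·12 + (11/48)·4 + (3/48)·2 + (9/48)·(-7) + (10/48)·(-6) = 1535/48
Expected profit = 1535/48 − 4 = 1343/48

1343/48 dollars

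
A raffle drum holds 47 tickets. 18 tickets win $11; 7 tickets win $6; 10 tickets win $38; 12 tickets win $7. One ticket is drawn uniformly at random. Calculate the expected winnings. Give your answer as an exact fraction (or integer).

E[payout] = (18/47)·11 + (7/47)·6 + (10/47)·38 + (12/47)·7 = 704/47

704/47 dollars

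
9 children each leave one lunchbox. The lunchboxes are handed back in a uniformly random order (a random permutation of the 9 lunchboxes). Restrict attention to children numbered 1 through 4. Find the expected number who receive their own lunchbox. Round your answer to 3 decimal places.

0.444

Let Xᵢ = 1 if person i gets their own lunchbox. For each i, P(Xᵢ=1) = 1/9.
By linearity of expectation, E[X₁+…+X_4] = 4·(1/9) = 4/9.
≈ 0.444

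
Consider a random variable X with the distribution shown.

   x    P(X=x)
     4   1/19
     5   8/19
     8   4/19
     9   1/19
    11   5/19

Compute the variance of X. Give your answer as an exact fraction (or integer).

2402/361

E[X] = (1/19)·4 + (8/19)·5 + (4/19)·8 + (1/19)·9 + (5/19)·11 = 140/19
E[X²] = (1/19)·16 + (8/19)·25 + (4/19)·64 + (1/19)·81 + (5/19)·121 = 1158/19
Var(X) = 1158/19 − (140/19)² = 2402/361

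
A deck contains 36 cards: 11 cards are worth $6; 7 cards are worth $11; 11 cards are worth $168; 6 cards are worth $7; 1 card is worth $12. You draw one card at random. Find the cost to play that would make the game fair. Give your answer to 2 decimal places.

E[payout] = (11/36)·6 + (7/36)·11 + (11/36)·168 + (6/36)·7 + (1/36)·12 = 2045/36
Fair fee = E[payout] = 2045/36 ≈ $56.81

$56.81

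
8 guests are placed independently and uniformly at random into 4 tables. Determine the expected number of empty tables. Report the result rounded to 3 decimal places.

0.400

Let Xⱼ=1 if table j is empty. P(Xⱼ=1) = ((4-1)/4)^8 = 6561/65536.
By linearity, E[#empty] = 4·6561/65536 = 6561/16384.
≈ 0.400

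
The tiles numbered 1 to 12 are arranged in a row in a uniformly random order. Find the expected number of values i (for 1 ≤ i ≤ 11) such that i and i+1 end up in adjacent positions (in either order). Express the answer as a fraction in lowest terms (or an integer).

For each i ∈ {1,…,11}, let Xᵢ = 1 if i and i+1 are adjacent. P(Xᵢ=1) = 2·(12−1)!/12! = 2/12.
By linearity, E[ΣXᵢ] = (11)·(2/12) = 11/6.

11/6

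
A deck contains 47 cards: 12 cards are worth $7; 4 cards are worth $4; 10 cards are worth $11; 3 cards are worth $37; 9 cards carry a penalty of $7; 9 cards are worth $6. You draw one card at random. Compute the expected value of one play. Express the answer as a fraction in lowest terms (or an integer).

312/47 dollars

E[payout] = (12/47)·7 + (4/47)·4 + (10/47)·11 + (3/47)·37 + (9/47)·(-7) + (9/47)·6 = 312/47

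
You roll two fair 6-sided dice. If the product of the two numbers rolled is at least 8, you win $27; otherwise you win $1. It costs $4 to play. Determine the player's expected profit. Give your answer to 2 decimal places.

$12.89

E[payout] = (7/18)·1 + (11/18)·27 = 152/9
Expected profit = 152/9 − 4 = 116/9 ≈ $12.89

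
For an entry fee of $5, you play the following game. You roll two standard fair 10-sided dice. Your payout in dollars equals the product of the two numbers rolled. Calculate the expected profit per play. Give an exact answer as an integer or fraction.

101/4 dollars

Distribution of the product of the two numbers rolled: 1 w.p. 1/100, 2 w.p. 1/50, 3 w.p. 1/50, 4 w.p. 3/100, 5 w.p. 1/50, 6 w.p. 1/25, …
E[payout] = (1/100)·1 + (1/50)·2 + (1/50)·3 + (3/100)·4 + (1/50)·5 + (1/25)·6 + (1/50)·7 + (1/25)·8 + (3/100)·9 + (1/25)·10 + (1/25)·12 + (1/50)·14 + (1/50)·15 + (3/100)·16 + (1/25)·18 + (1/25)·20 + (1/50)·21 + (1/25)·24 + (1/100)·25 + (1/50)·27 + (1/50)·28 + (1/25)·30 + (1/50)·32 + (1/50)·35 + (3/100)·36 + (1/25)·40 + (1/50)·42 + (1/50)·45 + (1/50)·48 + (1/100)·49 + (1/50)·50 + (1/50)·54 + (1/50)·56 + (1/50)·60 + (1/50)·63 + (1/100)·64 + (1/50)·70 + (1/50)·72 + (1/50)·80 + (1/100)·81 + (1/50)·90 + (1/100)·100 = 121/4
Expected profit = 121/4 − 5 = 101/4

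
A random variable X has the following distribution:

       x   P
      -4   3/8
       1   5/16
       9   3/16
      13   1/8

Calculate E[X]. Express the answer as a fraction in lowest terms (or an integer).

E[X] = (3/8)·(-4) + (5/16)·1 + (3/16)·9 + (1/8)·13
     = 17/8

17/8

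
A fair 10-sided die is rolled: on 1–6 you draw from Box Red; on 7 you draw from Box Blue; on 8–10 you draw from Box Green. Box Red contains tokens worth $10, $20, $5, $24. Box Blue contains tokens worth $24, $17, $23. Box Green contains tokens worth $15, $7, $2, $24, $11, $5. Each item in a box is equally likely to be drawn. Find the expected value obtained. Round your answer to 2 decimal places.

E[X | Box Red] = (10 + 20 + 5 + 24)/4 = 59/4
E[X | Box Blue] = (24 + 17 + 23)/3 = 64/3
E[X | Box Green] = (15 + 7 + 2 + 24 + 11 + 5)/6 = 32/3
E[X] = (3/5)·59/4 + (1/10)·64/3 + (3/10)·32/3 = 851/60 ≈ 14.18

$14.18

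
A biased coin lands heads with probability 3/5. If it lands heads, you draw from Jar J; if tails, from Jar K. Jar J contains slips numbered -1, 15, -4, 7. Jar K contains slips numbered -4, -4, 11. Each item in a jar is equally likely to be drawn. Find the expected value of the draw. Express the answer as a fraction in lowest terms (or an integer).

59/20

E[X | Jar J] = (-1 + 15 − 4 + 7)/4 = 17/4
E[X | Jar K] = (-4 − 4 + 11)/3 = 1
E[X] = (3/5)·17/4 + (2/5)·1 = 59/20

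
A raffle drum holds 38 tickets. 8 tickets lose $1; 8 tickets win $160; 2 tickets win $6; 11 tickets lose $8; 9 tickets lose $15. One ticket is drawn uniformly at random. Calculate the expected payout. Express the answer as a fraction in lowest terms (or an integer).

1061/38 dollars

E[payout] = (8/38)·(-1) + (8/38)·160 + (2/38)·6 + (11/38)·(-8) + (9/38)·(-15) = 1061/38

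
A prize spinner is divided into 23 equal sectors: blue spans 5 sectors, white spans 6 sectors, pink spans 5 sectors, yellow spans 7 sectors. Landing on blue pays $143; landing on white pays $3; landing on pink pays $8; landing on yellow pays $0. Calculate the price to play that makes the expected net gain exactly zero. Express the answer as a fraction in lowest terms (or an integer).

E[payout] = (5/23)·143 + (6/23)·3 + (5/23)·8 + (7/23)·0 = 773/23
Fair fee = E[payout] = 773/23

773/23 dollars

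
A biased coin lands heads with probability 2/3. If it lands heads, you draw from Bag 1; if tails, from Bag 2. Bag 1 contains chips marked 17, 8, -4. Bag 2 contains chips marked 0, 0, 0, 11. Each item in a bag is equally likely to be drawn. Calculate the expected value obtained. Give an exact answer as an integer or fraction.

67/12

E[X | Bag 1] = (17 + 8 − 4)/3 = 7
E[X | Bag 2] = (0 + 0 + 0 + 11)/4 = 11/4
E[X] = (2/3)·7 + (1/3)·11/4 = 67/12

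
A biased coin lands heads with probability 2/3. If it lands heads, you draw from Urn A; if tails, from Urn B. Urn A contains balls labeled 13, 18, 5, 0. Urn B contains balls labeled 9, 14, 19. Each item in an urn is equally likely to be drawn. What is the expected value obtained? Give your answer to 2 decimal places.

10.67

E[X | Urn A] = (13 + 18 + 5 + 0)/4 = 9
E[X | Urn B] = (9 + 14 + 19)/3 = 14
E[X] = (2/3)·9 + (1/3)·14 = 32/3 ≈ 10.67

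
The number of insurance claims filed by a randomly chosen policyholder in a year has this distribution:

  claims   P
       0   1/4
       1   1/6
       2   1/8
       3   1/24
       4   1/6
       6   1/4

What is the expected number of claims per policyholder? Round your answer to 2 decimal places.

E[X] = (1/4)·0 + (1/6)·1 + (1/8)·2 + (1/24)·3 + (1/6)·4 + (1/4)·6
     = 65/24 ≈ 2.71

2.71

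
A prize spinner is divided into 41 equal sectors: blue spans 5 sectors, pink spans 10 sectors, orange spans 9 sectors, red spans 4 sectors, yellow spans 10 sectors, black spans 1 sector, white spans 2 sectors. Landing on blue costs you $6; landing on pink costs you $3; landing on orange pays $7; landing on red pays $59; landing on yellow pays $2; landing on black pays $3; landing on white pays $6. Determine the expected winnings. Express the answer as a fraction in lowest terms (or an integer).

E[payout] = (5/41)·(-6) + (10/41)·(-3) + (9/41)·7 + (4/41)·59 + (10/41)·2 + (1/41)·3 + (2/41)·6 = 274/41

274/41 dollars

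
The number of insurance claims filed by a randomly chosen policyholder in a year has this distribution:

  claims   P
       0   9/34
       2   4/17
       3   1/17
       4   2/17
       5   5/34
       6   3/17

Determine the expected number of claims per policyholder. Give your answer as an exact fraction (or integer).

99/34

E[X] = (9/34)·0 + (4/17)·2 + (1/17)·3 + (2/17)·4 + (5/34)·5 + (3/17)·6
     = 99/34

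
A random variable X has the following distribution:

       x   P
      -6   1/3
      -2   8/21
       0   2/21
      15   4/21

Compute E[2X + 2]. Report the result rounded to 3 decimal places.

2.190

E[2x+2] = (1/3)·(-10) + (8/21)·(-2) + (2/21)·2 + (4/21)·32
     = 46/21 ≈ 2.190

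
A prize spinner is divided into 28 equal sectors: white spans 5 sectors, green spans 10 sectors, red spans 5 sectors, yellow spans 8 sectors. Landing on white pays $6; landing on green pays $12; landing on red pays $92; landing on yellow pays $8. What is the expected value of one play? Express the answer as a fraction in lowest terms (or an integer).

E[payout] = (5/28)·6 + (10/28)·12 + (5/28)·92 + (8/28)·8 = 337/14

337/14 dollars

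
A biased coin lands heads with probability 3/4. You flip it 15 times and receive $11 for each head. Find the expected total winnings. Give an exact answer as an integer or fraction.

495/4 dollars

E[#heads] = 15·3/4 = 45/4 (linearity over flips).
E[winnings] = 11·45/4 = 495/4.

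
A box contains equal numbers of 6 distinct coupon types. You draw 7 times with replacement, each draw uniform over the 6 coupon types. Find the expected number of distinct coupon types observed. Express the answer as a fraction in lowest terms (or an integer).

Let Xⱼ=1 if type j appears at least once. P(Xⱼ=1) = 1 − ((6−1)/6)^7 = 201811/279936.
E[#distinct] = 6·201811/279936 = 201811/46656.

201811/46656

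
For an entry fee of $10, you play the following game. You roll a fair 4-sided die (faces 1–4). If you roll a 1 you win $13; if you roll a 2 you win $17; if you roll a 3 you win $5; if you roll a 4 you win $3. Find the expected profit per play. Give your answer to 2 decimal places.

-$0.50

E[payout] = (1/4)·3 + (1/4)·5 + (1/4)·13 + (1/4)·17 = 19/2
Expected profit = 19/2 − 10 = -1/2 ≈ -$0.50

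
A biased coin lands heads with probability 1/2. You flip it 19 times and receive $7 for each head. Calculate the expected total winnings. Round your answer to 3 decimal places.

$66.500

E[#heads] = 19·1/2 = 19/2 (linearity over flips).
E[winnings] = 7·19/2 = 133/2.
≈ 66.500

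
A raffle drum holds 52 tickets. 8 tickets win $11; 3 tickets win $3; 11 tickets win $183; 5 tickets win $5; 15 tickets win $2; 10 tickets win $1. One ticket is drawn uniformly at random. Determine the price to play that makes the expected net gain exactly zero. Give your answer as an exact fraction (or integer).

E[payout] = (8/52)·11 + (3/52)·3 + (11/52)·183 + (5/52)·5 + (15/52)·2 + (10/52)·1 = 2175/52
Fair fee = E[payout] = 2175/52

2175/52 dollars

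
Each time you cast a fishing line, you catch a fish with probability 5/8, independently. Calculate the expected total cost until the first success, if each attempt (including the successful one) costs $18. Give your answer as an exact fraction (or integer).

E[#attempts] = 1/p = 8/5; E[cost] = 18·8/5 = 144/5.

144/5 dollars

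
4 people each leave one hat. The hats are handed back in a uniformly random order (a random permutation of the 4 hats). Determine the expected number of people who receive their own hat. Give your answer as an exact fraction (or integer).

Let Xᵢ = 1 if person i gets their own hat. For each i, P(Xᵢ=1) = 1/4.
By linearity of expectation, E[X₁+…+X_4] = 4·(1/4) = 1.

1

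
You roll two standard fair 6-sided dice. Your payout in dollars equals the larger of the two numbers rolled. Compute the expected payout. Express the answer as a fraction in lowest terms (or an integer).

Distribution of the larger of the two numbers rolled: 1 w.p. 1/36, 2 w.p. 1/12, 3 w.p. 5/36, 4 w.p. 7/36, 5 w.p. 1/4, 6 w.p. 11/36
E[payout] = (1/36)·1 + (1/12)·2 + (5/36)·3 + (7/36)·4 + (1/4)·5 + (11/36)·6 = 161/36

161/36 dollars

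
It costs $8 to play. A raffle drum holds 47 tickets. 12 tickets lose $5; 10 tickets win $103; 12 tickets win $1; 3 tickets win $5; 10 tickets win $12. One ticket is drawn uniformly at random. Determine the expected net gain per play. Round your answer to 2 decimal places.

E[payout] = (12/47)·(-5) + (10/47)·103 + (12/47)·1 + (3/47)·5 + (10/47)·12 = 1117/47
Expected profit = 1117/47 − 8 = 741/47 ≈ $15.77

$15.77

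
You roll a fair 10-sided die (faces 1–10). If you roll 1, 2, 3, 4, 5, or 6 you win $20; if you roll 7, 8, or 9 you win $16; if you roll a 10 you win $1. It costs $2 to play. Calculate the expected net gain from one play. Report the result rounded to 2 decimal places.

$14.90

E[payout] = (1/10)·1 + (3/10)·16 + (3/5)·20 = 169/10
Expected profit = 169/10 − 2 = 149/10 ≈ $14.90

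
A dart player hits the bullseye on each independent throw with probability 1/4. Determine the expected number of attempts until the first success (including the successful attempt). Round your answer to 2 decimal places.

4.00

For a geometric distribution, E[trials] = 1/p = 1/(1/4) = 4.
≈ 4.00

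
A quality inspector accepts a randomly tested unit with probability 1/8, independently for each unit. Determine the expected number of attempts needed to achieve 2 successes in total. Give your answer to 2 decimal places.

16.00

By linearity (sum of 2 independent geometric waits), E[trials] = 2/p = 2/(1/8) = 16.
≈ 16.00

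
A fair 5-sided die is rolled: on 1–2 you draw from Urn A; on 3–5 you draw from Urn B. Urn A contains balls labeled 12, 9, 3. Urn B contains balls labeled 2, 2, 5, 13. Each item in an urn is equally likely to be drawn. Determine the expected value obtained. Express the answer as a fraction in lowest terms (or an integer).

E[X | Urn A] = (12 + 9 + 3)/3 = 8
E[X | Urn B] = (2 + 2 + 5 + 13)/4 = 11/2
E[X] = (2/5)·8 + (3/5)·11/2 = 13/2

13/2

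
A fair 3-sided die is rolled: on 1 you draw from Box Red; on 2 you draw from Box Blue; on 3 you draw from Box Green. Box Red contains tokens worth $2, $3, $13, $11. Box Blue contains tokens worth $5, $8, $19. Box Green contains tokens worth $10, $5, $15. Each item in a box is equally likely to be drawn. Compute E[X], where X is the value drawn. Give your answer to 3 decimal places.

$9.306

E[X | Box Red] = (2 + 3 + 13 + 11)/4 = 29/4
E[X | Box Blue] = (5 + 8 + 19)/3 = 32/3
E[X | Box Green] = (10 + 5 + 15)/3 = 10
E[X] = (1/3)·29/4 + (1/3)·32/3 + (1/3)·10 = 335/36 ≈ 9.306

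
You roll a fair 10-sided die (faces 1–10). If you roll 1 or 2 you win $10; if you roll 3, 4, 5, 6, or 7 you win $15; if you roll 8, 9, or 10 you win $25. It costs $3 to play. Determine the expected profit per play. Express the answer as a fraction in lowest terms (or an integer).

$14

E[payout] = (1/5)·10 + (1/2)·15 + (3/10)·25 = 17
Expected profit = 17 − 3 = 14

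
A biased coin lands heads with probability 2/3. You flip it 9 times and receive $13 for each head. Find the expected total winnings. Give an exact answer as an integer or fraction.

$78

E[#heads] = 9·2/3 = 6 (linearity over flips).
E[winnings] = 13·6 = 78.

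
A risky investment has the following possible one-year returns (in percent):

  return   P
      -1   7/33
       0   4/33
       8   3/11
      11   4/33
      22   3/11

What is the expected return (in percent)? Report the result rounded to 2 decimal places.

9.30

E[X] = (7/33)·(-1) + (4/33)·0 + (3/11)·8 + (4/33)·11 + (3/11)·22
     = 307/33 ≈ 9.30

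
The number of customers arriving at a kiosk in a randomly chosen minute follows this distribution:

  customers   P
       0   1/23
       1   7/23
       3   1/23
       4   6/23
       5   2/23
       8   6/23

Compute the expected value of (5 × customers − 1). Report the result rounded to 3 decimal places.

19.000

E[5x-1] = (1/23)·(-1) + (7/23)·4 + (1/23)·14 + (6/23)·19 + (2/23)·24 + (6/23)·39
     = 19 ≈ 19.000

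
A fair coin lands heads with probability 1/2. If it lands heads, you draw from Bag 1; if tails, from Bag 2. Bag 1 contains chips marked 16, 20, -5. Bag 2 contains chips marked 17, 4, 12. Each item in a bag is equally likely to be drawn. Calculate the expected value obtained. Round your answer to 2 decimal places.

10.67

E[X | Bag 1] = (16 + 20 − 5)/3 = 31/3
E[X | Bag 2] = (17 + 4 + 12)/3 = 11
E[X] = (1/2)·31/3 + (1/2)·11 = 32/3 ≈ 10.67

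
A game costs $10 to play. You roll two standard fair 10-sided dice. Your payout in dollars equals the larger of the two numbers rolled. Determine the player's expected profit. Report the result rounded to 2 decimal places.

-$2.85

Distribution of the larger of the two numbers rolled: 1 w.p. 1/100, 2 w.p. 3/100, 3 w.p. 1/20, 4 w.p. 7/100, 5 w.p. 9/100, 6 w.p. 11/100, …
E[payout] = (1/100)·1 + (3/100)·2 + (1/20)·3 + (7/100)·4 + (9/100)·5 + (11/100)·6 + (13/100)·7 + (3/20)·8 + (17/100)·9 + (19/100)·10 = 143/20
Expected profit = 143/20 − 10 = -57/20 ≈ -$2.85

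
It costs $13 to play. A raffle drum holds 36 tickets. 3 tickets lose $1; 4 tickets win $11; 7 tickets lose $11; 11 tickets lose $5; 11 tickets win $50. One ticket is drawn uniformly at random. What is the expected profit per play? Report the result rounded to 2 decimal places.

E[payout] = (3/36)·(-1) + (4/36)·11 + (7/36)·(-11) + (11/36)·(-5) + (11/36)·50 = 51/4
Expected profit = 51/4 − 13 = -1/4 ≈ -$0.25

-$0.25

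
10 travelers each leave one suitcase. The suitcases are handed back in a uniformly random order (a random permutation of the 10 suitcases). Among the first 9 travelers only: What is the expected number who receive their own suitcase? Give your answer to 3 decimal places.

Let Xᵢ = 1 if person i gets their own suitcase. For each i, P(Xᵢ=1) = 1/10.
By linearity of expectation, E[X₁+…+X_9] = 9·(1/10) = 9/10.
≈ 0.900

0.900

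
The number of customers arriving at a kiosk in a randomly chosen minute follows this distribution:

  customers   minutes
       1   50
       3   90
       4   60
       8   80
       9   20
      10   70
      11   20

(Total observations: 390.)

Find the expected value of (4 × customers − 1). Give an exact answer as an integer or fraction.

881/39

Total = 390, so P(customers=1) = 50/390, etc.
E[4x-1] = (5/39)·3 + (3/13)·11 + (2/13)·15 + (8/39)·31 + (2/39)·35 + (7/39)·39 + (2/39)·43
     = 881/39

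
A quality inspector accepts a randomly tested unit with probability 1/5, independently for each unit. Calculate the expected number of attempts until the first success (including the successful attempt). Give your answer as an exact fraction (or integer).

For a geometric distribution, E[trials] = 1/p = 1/(1/5) = 5.

5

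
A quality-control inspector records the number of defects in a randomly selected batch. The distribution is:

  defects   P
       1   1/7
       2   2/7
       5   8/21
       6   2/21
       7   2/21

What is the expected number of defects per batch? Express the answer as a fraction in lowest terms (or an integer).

E[X] = (1/7)·1 + (2/7)·2 + (8/21)·5 + (2/21)·6 + (2/21)·7
     = 27/7

27/7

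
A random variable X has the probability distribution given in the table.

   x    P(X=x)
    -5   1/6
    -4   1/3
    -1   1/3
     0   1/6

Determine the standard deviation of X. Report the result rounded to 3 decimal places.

1.893

E[X] = -5/2, E[X²] = 59/6
Var(X) = E[X²] − (E[X])² = 59/6 − 25/4 = 43/12
SD(X) = √(43/12) ≈ 1.893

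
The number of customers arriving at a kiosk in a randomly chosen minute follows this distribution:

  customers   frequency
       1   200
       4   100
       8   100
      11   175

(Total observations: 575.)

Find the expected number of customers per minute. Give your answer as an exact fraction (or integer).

Total = 575, so P(customers=1) = 200/575, etc.
E[X] = (8/23)·1 + (4/23)·4 + (4/23)·8 + (7/23)·11
     = 133/23

133/23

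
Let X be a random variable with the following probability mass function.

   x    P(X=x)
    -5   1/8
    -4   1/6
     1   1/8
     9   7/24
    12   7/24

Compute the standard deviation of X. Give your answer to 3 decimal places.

6.852

E[X] = 119/24, E[X²] = 1717/24
Var(X) = E[X²] − (E[X])² = 1717/24 − 14161/576 = 27047/576
SD(X) = √(27047/576) ≈ 6.852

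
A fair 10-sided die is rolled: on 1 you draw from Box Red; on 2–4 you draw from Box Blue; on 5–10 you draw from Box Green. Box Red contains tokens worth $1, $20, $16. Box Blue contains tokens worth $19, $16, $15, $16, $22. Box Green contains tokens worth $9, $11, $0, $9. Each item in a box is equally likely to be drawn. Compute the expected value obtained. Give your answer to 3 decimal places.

E[X | Box Red] = (1 + 20 + 16)/3 = 37/3
E[X | Box Blue] = (19 + 16 + 15 + 16 + 22)/5 = 88/5
E[X | Box Green] = (9 + 11 + 0 + 9)/4 = 29/4
E[X] = (1/10)·37/3 + (3/10)·88/5 + (3/5)·29/4 = 3259/300 ≈ 10.863

$10.863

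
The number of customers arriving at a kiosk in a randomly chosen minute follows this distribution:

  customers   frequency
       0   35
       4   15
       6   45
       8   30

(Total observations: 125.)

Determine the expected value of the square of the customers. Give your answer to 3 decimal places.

30.240

Total = 125, so P(customers=0) = 35/125, etc.
E[X²] = (7/25)·0 + (3/25)·16 + (9/25)·36 + (6/25)·64
     = 756/25 ≈ 30.240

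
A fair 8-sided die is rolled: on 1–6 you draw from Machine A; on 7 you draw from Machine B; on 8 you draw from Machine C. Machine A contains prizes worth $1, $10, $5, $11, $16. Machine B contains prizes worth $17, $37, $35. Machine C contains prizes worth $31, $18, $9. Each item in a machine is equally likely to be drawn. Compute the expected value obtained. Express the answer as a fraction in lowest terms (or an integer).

E[X | Machine A] = (1 + 10 + 5 + 11 + 16)/5 = 43/5
E[X | Machine B] = (17 + 37 + 35)/3 = 89/3
E[X | Machine C] = (31 + 18 + 9)/3 = 58/3
E[X] = (3/4)·43/5 + (1/8)·89/3 + (1/8)·58/3 = 503/40

503/40 dollars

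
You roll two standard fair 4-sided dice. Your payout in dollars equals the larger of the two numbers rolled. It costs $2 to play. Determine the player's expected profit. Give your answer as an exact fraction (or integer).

Distribution of the larger of the two numbers rolled: 1 w.p. 1/16, 2 w.p. 3/16, 3 w.p. 5/16, 4 w.p. 7/16
E[payout] = (1/16)·1 + (3/16)·2 + (5/16)·3 + (7/16)·4 = 25/8
Expected profit = 25/8 − 2 = 9/8

9/8 dollars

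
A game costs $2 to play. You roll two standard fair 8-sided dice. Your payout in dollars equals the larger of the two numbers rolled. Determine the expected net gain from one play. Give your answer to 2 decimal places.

Distribution of the larger of the two numbers rolled: 1 w.p. 1/64, 2 w.p. 3/64, 3 w.p. 5/64, 4 w.p. 7/64, 5 w.p. 9/64, 6 w.p. 11/64, …
E[payout] = (1/64)·1 + (3/64)·2 + (5/64)·3 + (7/64)·4 + (9/64)·5 + (11/64)·6 + (13/64)·7 + (15/64)·8 = 93/16
Expected profit = 93/16 − 2 = 61/16 ≈ $3.81

$3.81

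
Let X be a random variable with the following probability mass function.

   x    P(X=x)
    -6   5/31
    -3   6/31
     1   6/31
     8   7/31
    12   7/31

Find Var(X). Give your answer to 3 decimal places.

E[X] = (5/31)·(-6) + (6/31)·(-3) + (6/31)·1 + (7/31)·8 + (7/31)·12 = 98/31
E[X²] = (5/31)·36 + (6/31)·9 + (6/31)·1 + (7/31)·64 + (7/31)·144 = 1696/31
Var(X) = 1696/31 − (98/31)² = 42972/961 ≈ 44.716

44.716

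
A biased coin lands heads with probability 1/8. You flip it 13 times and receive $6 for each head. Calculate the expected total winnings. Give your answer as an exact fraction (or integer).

E[#heads] = 13·1/8 = 13/8 (linearity over flips).
E[winnings] = 6·13/8 = 39/4.

39/4 dollars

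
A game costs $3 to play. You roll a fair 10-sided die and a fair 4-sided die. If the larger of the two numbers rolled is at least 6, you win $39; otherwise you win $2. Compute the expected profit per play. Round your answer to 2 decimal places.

$17.50

E[payout] = (1/2)·2 + (1/2)·39 = 41/2
Expected profit = 41/2 − 3 = 35/2 ≈ $17.50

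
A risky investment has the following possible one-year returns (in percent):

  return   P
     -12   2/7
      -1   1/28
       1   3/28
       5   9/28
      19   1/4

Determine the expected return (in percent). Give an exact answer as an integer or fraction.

E[X] = (2/7)·(-12) + (1/28)·(-1) + (3/28)·1 + (9/28)·5 + (1/4)·19
     = 3

3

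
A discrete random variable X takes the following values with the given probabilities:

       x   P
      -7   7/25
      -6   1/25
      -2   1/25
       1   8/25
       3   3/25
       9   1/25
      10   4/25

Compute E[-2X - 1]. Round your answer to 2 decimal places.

-1.72

E[-2x-1] = (7/25)·13 + (1/25)·11 + (1/25)·3 + (8/25)·(-3) + (3/25)·(-7) + (1/25)·(-19) + (4/25)·(-21)
     = -43/25 ≈ -1.72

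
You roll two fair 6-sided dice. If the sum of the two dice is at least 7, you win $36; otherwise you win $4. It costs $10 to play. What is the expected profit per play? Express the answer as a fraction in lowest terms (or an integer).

38/3 dollars

E[payout] = (5/12)·4 + (7/12)·36 = 68/3
Expected profit = 68/3 − 10 = 38/3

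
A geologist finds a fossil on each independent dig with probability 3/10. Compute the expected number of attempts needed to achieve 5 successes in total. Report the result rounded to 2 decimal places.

By linearity (sum of 5 independent geometric waits), E[trials] = 5/p = 5/(3/10) = 50/3.
≈ 16.67

16.67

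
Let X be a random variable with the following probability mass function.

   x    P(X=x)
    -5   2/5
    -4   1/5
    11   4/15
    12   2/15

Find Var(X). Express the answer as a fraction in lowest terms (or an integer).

E[X] = (2/5)·(-5) + (1/5)·(-4) + (4/15)·11 + (2/15)·12 = 26/15
E[X²] = (2/5)·25 + (1/5)·16 + (4/15)·121 + (2/15)·144 = 194/3
Var(X) = 194/3 − (26/15)² = 13874/225

13874/225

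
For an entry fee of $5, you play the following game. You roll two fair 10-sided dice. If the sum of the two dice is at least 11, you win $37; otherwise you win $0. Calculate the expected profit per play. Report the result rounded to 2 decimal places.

$15.35

E[payout] = (9/20)·0 + (11/20)·37 = 407/20
Expected profit = 407/20 − 5 = 307/20 ≈ $15.35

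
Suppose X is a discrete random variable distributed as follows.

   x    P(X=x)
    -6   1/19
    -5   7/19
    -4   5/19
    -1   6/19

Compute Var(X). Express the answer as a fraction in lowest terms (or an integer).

1154/361

E[X] = (1/19)·(-6) + (7/19)·(-5) + (5/19)·(-4) + (6/19)·(-1) = -67/19
E[X²] = (1/19)·36 + (7/19)·25 + (5/19)·16 + (6/19)·1 = 297/19
Var(X) = 297/19 − (-67/19)² = 1154/361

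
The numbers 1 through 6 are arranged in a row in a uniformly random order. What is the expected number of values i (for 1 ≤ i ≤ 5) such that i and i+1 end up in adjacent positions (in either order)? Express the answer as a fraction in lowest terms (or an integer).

5/3

For each i ∈ {1,…,5}, let Xᵢ = 1 if i and i+1 are adjacent. P(Xᵢ=1) = 2·(6−1)!/6! = 2/6.
By linearity, E[ΣXᵢ] = (5)·(2/6) = 5/3.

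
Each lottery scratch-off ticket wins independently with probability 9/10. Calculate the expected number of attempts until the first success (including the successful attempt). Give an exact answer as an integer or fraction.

For a geometric distribution, E[trials] = 1/p = 1/(9/10) = 10/9.

10/9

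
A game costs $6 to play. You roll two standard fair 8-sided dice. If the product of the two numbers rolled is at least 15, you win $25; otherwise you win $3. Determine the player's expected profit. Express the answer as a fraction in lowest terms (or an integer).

289/32 dollars

E[payout] = (29/64)·3 + (35/64)·25 = 481/32
Expected profit = 481/32 − 6 = 289/32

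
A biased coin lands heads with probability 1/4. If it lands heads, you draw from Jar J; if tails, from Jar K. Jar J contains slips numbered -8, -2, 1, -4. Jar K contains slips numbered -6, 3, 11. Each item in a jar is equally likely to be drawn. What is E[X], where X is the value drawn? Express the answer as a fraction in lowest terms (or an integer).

19/16

E[X | Jar J] = (-8 − 2 + 1 − 4)/4 = -13/4
E[X | Jar K] = (-6 + 3 + 11)/3 = 8/3
E[X] = (1/4)·(-13/4) + (3/4)·8/3 = 19/16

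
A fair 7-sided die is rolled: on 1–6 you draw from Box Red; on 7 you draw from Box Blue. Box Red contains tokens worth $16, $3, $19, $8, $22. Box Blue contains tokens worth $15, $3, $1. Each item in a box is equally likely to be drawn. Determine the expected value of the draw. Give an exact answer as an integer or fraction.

1319/105 dollars

E[X | Box Red] = (16 + 3 + 19 + 8 + 22)/5 = 68/5
E[X | Box Blue] = (15 + 3 + 1)/3 = 19/3
E[X] = (6/7)·68/5 + (1/7)·19/3 = 1319/105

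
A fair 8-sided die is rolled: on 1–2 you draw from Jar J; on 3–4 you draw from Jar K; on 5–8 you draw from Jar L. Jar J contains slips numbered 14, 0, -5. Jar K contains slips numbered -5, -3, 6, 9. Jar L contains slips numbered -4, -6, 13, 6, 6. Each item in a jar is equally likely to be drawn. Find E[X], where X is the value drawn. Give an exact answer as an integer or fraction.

43/16

E[X | Jar J] = (14 + 0 − 5)/3 = 3
E[X | Jar K] = (-5 − 3 + 6 + 9)/4 = 7/4
E[X | Jar L] = (-4 − 6 + 13 + 6 + 6)/5 = 3
E[X] = (1/4)·3 + (1/4)·7/4 + (1/2)·3 = 43/16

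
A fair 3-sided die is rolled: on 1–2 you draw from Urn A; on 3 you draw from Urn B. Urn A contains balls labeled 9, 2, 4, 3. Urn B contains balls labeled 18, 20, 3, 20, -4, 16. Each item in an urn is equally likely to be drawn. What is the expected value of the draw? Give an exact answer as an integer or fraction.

127/18

E[X | Urn A] = (9 + 2 + 4 + 3)/4 = 9/2
E[X | Urn B] = (18 + 20 + 3 + 20 − 4 + 16)/6 = 73/6
E[X] = (2/3)·9/2 + (1/3)·73/6 = 127/18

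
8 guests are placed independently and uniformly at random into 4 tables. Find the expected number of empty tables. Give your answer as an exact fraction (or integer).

Let Xⱼ=1 if table j is empty. P(Xⱼ=1) = ((4-1)/4)^8 = 6561/65536.
By linearity, E[#empty] = 4·6561/65536 = 6561/16384.

6561/16384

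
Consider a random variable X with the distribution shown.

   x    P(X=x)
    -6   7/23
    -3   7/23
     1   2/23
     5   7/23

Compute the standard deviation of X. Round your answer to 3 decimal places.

E[X] = -26/23, E[X²] = 492/23
Var(X) = E[X²] − (E[X])² = 492/23 − 676/529 = 10640/529
SD(X) = √(10640/529) ≈ 4.485

4.485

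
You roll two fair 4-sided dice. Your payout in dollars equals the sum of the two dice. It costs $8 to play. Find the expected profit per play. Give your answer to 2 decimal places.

-$3.00

Distribution of the sum of the two dice: 2 w.p. 1/16, 3 w.p. 1/8, 4 w.p. 3/16, 5 w.p. 1/4, 6 w.p. 3/16, 7 w.p. 1/8, …
E[payout] = (1/16)·2 + (1/8)·3 + (3/16)·4 + (1/4)·5 + (3/16)·6 + (1/8)·7 + (1/16)·8 = 5
Expected profit = 5 − 8 = -3 ≈ -$3.00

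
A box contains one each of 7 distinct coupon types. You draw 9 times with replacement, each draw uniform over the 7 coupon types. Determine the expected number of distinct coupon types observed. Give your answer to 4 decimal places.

Let Xⱼ=1 if type j appears at least once. P(Xⱼ=1) = 1 − ((7−1)/7)^9 = 30275911/40353607.
E[#distinct] = 7·30275911/40353607 = 30275911/5764801.
≈ 5.2519

5.2519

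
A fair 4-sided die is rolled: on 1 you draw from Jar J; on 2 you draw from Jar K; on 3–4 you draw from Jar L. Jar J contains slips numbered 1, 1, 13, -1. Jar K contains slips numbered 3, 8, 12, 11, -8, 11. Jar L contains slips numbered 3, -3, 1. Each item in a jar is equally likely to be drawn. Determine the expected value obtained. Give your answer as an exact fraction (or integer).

E[X | Jar J] = (1 + 1 + 13 − 1)/4 = 7/2
E[X | Jar K] = (3 + 8 + 12 + 11 − 8 + 11)/6 = 37/6
E[X | Jar L] = (3 − 3 + 1)/3 = 1/3
E[X] = (1/4)·7/2 + (1/4)·37/6 + (1/2)·1/3 = 31/12

31/12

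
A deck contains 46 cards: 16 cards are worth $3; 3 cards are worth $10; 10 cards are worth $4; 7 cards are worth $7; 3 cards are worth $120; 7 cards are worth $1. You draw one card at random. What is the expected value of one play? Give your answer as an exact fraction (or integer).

E[payout] = (16/46)·3 + (3/46)·10 + (10/46)·4 + (7/46)·7 + (3/46)·120 + (7/46)·1 = 267/23

267/23 dollars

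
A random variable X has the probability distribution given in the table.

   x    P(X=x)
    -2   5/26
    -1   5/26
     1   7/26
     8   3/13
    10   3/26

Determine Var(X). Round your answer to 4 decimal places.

E[X] = (5/26)·(-2) + (5/26)·(-1) + (7/26)·1 + (3/13)·8 + (3/26)·10 = 35/13
E[X²] = (5/26)·4 + (5/26)·1 + (7/26)·1 + (3/13)·64 + (3/26)·100 = 358/13
Var(X) = 358/13 − (35/13)² = 3429/169 ≈ 20.2899

20.2899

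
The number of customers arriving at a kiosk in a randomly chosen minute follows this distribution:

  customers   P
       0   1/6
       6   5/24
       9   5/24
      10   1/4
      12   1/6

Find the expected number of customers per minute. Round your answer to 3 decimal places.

E[X] = (1/6)·0 + (5/24)·6 + (5/24)·9 + (1/4)·10 + (1/6)·12
     = 61/8 ≈ 7.625

7.625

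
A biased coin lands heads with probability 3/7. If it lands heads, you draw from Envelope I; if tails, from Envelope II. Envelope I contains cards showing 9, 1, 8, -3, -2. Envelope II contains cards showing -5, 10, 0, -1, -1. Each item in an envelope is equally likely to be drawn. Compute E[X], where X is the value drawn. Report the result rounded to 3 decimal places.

1.457

E[X | Envelope I] = (9 + 1 + 8 − 3 − 2)/5 = 13/5
E[X | Envelope II] = (-5 + 10 + 0 − 1 − 1)/5 = 3/5
E[X] = (3/7)·13/5 + (4/7)·3/5 = 51/35 ≈ 1.457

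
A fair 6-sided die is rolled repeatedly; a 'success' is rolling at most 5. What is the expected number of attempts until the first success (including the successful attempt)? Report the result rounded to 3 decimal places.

1.200

For a geometric distribution, E[trials] = 1/p = 1/(5/6) = 6/5.
≈ 1.200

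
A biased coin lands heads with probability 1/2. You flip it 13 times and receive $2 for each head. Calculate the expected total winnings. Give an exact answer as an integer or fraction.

E[#heads] = 13·1/2 = 13/2 (linearity over flips).
E[winnings] = 2·13/2 = 13.

$13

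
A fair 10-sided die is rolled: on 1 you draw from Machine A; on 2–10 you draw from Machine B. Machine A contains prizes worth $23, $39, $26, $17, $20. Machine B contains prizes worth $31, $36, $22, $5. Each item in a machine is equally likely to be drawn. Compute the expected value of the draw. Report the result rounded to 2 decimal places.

$23.65

E[X | Machine A] = (23 + 39 + 26 + 17 + 20)/5 = 25
E[X | Machine B] = (31 + 36 + 22 + 5)/4 = 47/2
E[X] = (1/10)·25 + (9/10)·47/2 = 473/20 ≈ 23.65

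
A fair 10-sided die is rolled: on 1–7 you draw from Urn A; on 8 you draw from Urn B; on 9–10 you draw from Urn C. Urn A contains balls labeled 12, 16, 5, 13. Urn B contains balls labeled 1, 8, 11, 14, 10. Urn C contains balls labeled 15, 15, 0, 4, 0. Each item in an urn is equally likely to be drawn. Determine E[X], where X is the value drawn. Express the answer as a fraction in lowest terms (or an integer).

1029/100

E[X | Urn A] = (12 + 16 + 5 + 13)/4 = 23/2
E[X | Urn B] = (1 + 8 + 11 + 14 + 10)/5 = 44/5
E[X | Urn C] = (15 + 15 + 0 + 4 + 0)/5 = 34/5
E[X] = (7/10)·23/2 + (1/10)·44/5 + (1/5)·34/5 = 1029/100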